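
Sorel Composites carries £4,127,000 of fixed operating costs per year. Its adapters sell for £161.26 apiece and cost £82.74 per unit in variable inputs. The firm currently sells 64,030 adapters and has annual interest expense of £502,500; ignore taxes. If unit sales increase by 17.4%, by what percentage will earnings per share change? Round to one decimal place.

+219.7%

Contribution at this volume is 64,030 × £78.52 = £5,027,635.60.
Operating income = contribution − fixed costs = £5,027,635.60 − £4,127,000 = £900,635.60.
After interest of £502,500.00, pre-tax earnings = £398,135.60.
Degree of combined leverage = contribution ÷ (EBIT − I) = £5,027,635.60 ÷ £398,135.60 = 12.6279.
%ΔEPS = DCL × %ΔSales = 12.6279 × +17.4% = +219.7%.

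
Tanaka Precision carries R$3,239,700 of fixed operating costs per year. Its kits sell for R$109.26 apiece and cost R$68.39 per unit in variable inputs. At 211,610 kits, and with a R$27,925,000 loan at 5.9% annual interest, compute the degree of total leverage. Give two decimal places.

2.30

Total contribution margin = 211,610 × R$40.87 = R$8,648,500.70.
Operating income = contribution − fixed costs = R$8,648,500.70 − R$3,239,700 = R$5,408,800.70. Interest = R$1,647,575.00, so EBIT − I = R$3,761,225.70.
Degree of total leverage = total CM / (EBIT − interest) = R$8,648,500.70 / R$3,761,225.70 = 2.2994.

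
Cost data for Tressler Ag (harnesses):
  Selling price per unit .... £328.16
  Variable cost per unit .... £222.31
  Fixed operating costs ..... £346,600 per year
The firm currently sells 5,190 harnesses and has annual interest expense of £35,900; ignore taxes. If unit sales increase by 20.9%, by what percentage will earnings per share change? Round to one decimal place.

+68.8%

Total contribution margin = 5,190 × £105.85 = £549,361.50.
Subtracting fixed costs: EBIT = £549,361.50 − £346,600 = £202,761.50.
Interest = £35,900.00, so EBIT − I = £166,861.50.
Degree of combined leverage = contribution ÷ (EBIT − I) = £549,361.50 ÷ £166,861.50 = 3.2923.
%ΔEPS = DCL × %ΔSales = 3.2923 × +20.9% = +68.8%.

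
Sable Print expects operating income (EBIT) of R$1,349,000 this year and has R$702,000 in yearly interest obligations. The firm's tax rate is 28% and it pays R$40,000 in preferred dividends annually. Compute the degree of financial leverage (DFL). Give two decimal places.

Interest = R$702,000.00.
Preferred dividends grossed up pre-tax: R$40,000 / (1 − 0.28) = R$55,555.56.
DFL = EBIT ÷ [EBIT − I − D_p/(1−t)] = R$1,349,000 ÷ [R$1,349,000 − R$702,000.00 − R$55,555.56] = R$1,349,000 ÷ R$591,444.44 = 2.2809.

2.28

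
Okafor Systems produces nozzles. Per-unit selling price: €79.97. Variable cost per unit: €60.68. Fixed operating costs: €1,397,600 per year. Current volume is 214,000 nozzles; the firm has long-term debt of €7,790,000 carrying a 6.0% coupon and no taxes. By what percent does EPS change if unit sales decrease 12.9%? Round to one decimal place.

-23.5%

Contribution at this volume is 214,000 × €19.29 = €4,128,060.00.
EBIT = €4,128,060.00 − €1,397,600 = €2,730,460.00.
After interest of €467,400.00, pre-tax earnings = €2,263,060.00.
Degree of combined leverage = contribution ÷ (EBIT − I) = €4,128,060.00 ÷ €2,263,060.00 = 1.8241.
%ΔEPS = DCL × %ΔSales = 1.8241 × -12.9% = -23.5%.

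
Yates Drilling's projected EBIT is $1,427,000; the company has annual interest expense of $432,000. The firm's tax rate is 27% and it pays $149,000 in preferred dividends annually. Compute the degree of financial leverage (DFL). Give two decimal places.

1.80

Interest = $432,000.00.
Preferred dividends grossed up pre-tax: $149,000 / (1 − 0.27) = $204,109.59.
DFL = EBIT ÷ [EBIT − I − D_p/(1−t)] = $1,427,000 ÷ [$1,427,000 − $432,000.00 − $204,109.59] = $1,427,000 ÷ $790,890.41 = 1.8043.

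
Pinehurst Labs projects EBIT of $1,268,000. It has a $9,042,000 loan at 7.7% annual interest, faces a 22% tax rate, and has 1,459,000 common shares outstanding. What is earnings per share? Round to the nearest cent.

$0.31

Interest = $696,234.00, so EBT = $1,268,000 − $696,234.00 = $571,766.00.
Net income = $571,766.00 × (1 − 0.22) = $445,977.48.
EPS = $445,977.48 ÷ 1,459,000 = $0.31.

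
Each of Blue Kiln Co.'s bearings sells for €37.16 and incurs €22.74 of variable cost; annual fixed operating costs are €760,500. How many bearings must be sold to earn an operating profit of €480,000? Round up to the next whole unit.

86,027 bearings

Each unit contributes €37.16 − €22.74 = €14.42.
Required volume = (fixed costs + target profit) ÷ CM = (€760,500 + €480,000) ÷ €14.42 = 86,026.35, so 86,027 bearings.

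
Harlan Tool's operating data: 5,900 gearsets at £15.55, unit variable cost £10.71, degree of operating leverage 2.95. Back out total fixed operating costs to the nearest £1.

At 5,900 units, contribution = 5,900 × £4.84 = £28,556.00.
DOL = contribution / EBIT, so EBIT = £28,556.00 / 2.95 = £9,680.00.
Fixed costs = CM − EBIT = £28,556.00 − £9,680.00 = £18,876.

£18,876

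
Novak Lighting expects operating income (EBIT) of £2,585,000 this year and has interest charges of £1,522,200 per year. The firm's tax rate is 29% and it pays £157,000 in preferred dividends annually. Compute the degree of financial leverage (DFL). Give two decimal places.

3.07

Interest = £1,522,200.00.
Pre-tax preferred-dividend burden = £157,000 ÷ (1 − 0.29) = £221,126.76.
DFL = EBIT ÷ [EBIT − I − D_p/(1−t)] = £2,585,000 ÷ [£2,585,000 − £1,522,200.00 − £221,126.76] = £2,585,000 ÷ £841,673.24 = 3.0713.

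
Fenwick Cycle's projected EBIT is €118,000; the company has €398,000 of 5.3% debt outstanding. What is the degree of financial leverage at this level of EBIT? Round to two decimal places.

1.22

Interest = €21,094.00.
DFL = EBIT ÷ (EBIT − I) = €118,000 ÷ (€118,000 − €21,094.00) = €118,000 ÷ €96,906.00 = 1.2177.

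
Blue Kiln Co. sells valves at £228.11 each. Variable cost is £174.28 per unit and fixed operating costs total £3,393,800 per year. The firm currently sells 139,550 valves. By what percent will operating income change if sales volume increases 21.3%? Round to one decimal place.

Contribution at this volume is 139,550 × £53.83 = £7,511,976.50.
Subtracting fixed costs: EBIT = £7,511,976.50 − £3,393,800 = £4,118,176.50.
DOL = contribution ÷ EBIT = £7,511,976.50 ÷ £4,118,176.50 = 1.8241.
%ΔEBIT = DOL × %ΔSales = 1.8241 × +21.3% = +38.9%.

+38.9%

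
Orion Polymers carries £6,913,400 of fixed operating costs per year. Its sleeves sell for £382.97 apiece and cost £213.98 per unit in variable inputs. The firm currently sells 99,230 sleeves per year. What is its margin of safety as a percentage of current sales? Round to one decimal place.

Contribution margin per unit = £382.97 − £213.98 = £168.99. Break-even units = £6,913,400 ÷ £168.99 = 40,910.11; break-even revenue = 40,910.11 × £382.97 = £15,667,345.98.
Current sales = 99,230 × £382.97 = £38,002,113.10.
Margin of safety = (£38,002,113.10 − £15,667,345.98) ÷ £38,002,113.10 = 58.8%.

58.8%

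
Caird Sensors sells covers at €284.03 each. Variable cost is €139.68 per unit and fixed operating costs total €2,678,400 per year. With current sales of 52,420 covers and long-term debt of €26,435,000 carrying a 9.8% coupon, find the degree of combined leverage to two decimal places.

Contribution at this volume is 52,420 × €144.35 = €7,566,827.00.
EBIT = €7,566,827.00 − €2,678,400 = €4,888,427.00. Interest = €2,590,630.00, so EBIT − I = €2,297,797.00.
Degree of total leverage = total CM / (EBIT − interest) = €7,566,827.00 / €2,297,797.00 = 3.2931.

3.29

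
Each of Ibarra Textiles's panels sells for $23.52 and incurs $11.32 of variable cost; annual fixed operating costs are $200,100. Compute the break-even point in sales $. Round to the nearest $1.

Contribution margin per unit = $23.52 − $11.32 = $12.20, a CM ratio of $12.20 ÷ $23.52 = 0.5187.
Break-even revenue = fixed costs × price ÷ CM = $200,100 × $23.52 ÷ $12.20 = $385,767.

$385,767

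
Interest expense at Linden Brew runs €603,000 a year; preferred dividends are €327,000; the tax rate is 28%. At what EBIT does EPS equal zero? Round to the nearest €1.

Preferred dividends are paid after tax, so their pre-tax equivalent is €327,000 ÷ (1 − 0.28) = €454,166.67.
EPS = 0 when EBIT covers interest plus the pre-tax preferred burden: €603,000 + €454,166.67 = €1,057,166.67.

€1,057,167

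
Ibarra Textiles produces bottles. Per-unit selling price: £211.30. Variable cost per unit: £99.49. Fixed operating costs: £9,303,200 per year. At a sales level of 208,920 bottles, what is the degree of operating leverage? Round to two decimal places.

Contribution at this volume is 208,920 × £111.81 = £23,359,345.20.
Subtracting fixed costs: EBIT = £23,359,345.20 − £9,303,200 = £14,056,145.20.
Degree of operating leverage = £23,359,345.20 / £14,056,145.20 = 1.6619.

1.66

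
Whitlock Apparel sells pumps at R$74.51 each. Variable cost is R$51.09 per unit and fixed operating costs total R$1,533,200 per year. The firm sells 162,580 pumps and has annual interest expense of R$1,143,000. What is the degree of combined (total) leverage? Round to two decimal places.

3.37

Contribution at this volume is 162,580 × R$23.42 = R$3,807,623.60.
Operating income = contribution − fixed costs = R$3,807,623.60 − R$1,533,200 = R$2,274,423.60. Interest = R$1,143,000.00.
DOL = R$3,807,623.60 ÷ R$2,274,423.60 = 1.6741; DFL = R$2,274,423.60 ÷ R$1,131,423.60 = 2.0102.
DCL = DOL × DFL = 1.6741 × 2.0102 = 3.3653.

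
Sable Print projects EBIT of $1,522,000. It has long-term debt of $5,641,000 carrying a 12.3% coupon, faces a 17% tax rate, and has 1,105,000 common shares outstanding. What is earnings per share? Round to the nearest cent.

$0.62

Pre-tax income = $1,522,000 − $693,843.00 = $828,157.00.
Net income = $828,157.00 × (1 − 0.17) = $687,370.31.
EPS = $687,370.31 ÷ 1,105,000 = $0.62.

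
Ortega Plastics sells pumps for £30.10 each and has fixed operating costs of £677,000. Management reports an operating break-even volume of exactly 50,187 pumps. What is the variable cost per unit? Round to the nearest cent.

£16.61

Contribution per unit must be FC / Q = £677,000 / 50,187 = £13.4895.
Variable cost per unit = £30.10 − £13.4895 = £16.61.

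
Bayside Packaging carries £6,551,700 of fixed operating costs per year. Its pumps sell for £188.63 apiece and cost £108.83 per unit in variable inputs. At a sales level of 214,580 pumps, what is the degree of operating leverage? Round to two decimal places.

1.62

Total contribution margin = 214,580 × £79.80 = £17,123,484.00.
EBIT = £17,123,484.00 − £6,551,700 = £10,571,784.00.
DOL = contribution ÷ EBIT = £17,123,484.00 ÷ £10,571,784.00 = 1.6197.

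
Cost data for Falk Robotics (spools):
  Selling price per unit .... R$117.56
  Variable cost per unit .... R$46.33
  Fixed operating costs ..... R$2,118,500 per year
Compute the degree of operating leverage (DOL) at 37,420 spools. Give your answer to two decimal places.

4.87

Total contribution margin = 37,420 × R$71.23 = R$2,665,426.60.
EBIT = R$2,665,426.60 − R$2,118,500 = R$546,926.60.
So DOL = total CM / EBIT = R$2,665,426.60 / R$546,926.60 = 4.8735.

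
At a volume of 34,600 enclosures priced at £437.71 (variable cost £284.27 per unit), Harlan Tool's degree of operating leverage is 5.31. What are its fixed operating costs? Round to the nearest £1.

£4,309,208

Total contribution margin = 34,600 × £153.44 = £5,309,024.00.
DOL = contribution / EBIT, so EBIT = £5,309,024.00 / 5.31 = £999,816.20.
And FC = contribution − EBIT = £5,309,024.00 − £999,816.20 = £4,309,208.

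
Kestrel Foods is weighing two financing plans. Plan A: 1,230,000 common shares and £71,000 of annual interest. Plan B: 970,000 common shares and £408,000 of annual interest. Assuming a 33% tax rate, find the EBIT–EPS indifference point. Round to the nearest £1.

At indifference, (EBIT − 71,000)(1 − t)/1,230,000 = (EBIT − 408,000)(1 − t)/970,000.
The (1 − t) factor cancels: (EBIT − 71,000) × 970,000 = (EBIT − 408,000) × 1,230,000.
Solving, EBIT = (408,000·1,230,000 − 71,000·970,000) / (1,230,000 − 970,000) = 432,970,000,000 / 260,000 = 1,665,269.23.

£1,665,269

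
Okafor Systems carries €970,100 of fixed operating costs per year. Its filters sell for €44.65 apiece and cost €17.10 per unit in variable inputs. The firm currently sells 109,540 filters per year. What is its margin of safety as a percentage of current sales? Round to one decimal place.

67.9%

Each unit contributes €44.65 − €17.10 = €27.55. Break-even units = €970,100 ÷ €27.55 = 35,212.34; break-even revenue = 35,212.34 × €44.65 = €1,572,231.03.
Actual sales revenue = 109,540 × €44.65 = €4,890,961.00.
Margin of safety = (€4,890,961.00 − €1,572,231.03) ÷ €4,890,961.00 = 67.9%.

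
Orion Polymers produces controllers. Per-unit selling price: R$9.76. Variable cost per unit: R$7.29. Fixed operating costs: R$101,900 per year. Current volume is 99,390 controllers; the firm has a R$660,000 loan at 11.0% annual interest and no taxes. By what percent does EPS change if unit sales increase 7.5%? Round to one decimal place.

+25.9%

At 99,390 units, contribution = 99,390 × R$2.47 = R$245,493.30.
EBIT = R$245,493.30 − R$101,900 = R$143,593.30.
After interest of R$72,600.00, pre-tax earnings = R$70,993.30.
DCL = total CM / (EBIT − I) = R$245,493.30 / R$70,993.30 = 3.4580.
EPS therefore changes by 3.4580 × (+7.5%) = +25.9%.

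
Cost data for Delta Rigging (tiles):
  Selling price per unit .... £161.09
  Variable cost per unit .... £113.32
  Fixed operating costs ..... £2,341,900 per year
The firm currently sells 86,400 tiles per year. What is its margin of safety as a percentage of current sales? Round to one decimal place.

43.3%

Contribution margin per unit = £161.09 − £113.32 = £47.77. Break-even units = £2,341,900 ÷ £47.77 = 49,024.49; break-even revenue = 49,024.49 × £161.09 = £7,897,355.47.
Current sales = 86,400 × £161.09 = £13,918,176.00.
Margin of safety = (£13,918,176.00 − £7,897,355.47) ÷ £13,918,176.00 = 43.3%.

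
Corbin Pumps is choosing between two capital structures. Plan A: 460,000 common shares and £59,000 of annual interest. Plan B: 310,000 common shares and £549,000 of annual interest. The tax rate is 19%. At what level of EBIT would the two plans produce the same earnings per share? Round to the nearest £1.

£1,561,667

At indifference, (EBIT − 59,000)(1 − t)/460,000 = (EBIT − 549,000)(1 − t)/310,000.
The (1 − t) factor cancels: (EBIT − 59,000) × 310,000 = (EBIT − 549,000) × 460,000.
Solving, EBIT = (549,000·460,000 − 59,000·310,000) / (460,000 − 310,000) = 234,250,000,000 / 150,000 = 1,561,666.67.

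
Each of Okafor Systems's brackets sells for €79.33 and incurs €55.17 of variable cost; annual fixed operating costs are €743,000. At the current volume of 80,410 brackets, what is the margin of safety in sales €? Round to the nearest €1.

Contribution margin per unit = €79.33 − €55.17 = €24.16. Break-even units = €743,000 ÷ €24.16 = 30,753.31; break-even revenue = 30,753.31 × €79.33 = €2,439,660.18.
Actual sales revenue = 80,410 × €79.33 = €6,378,925.30.
Margin of safety = €6,378,925.30 − €2,439,660.18 = €3,939,265.

€3,939,265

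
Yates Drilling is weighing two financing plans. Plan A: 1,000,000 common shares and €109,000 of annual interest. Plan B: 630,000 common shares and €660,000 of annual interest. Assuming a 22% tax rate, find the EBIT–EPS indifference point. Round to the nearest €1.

€1,598,189

At indifference, (EBIT − 109,000)(1 − t)/1,000,000 = (EBIT − 660,000)(1 − t)/630,000.
Cancelling (1 − t) and cross-multiplying: 630,000·(EBIT − 109,000) = 1,000,000·(EBIT − 660,000).
Solving, EBIT = (660,000·1,000,000 − 109,000·630,000) / (1,000,000 − 630,000) = 591,330,000,000 / 370,000 = 1,598,189.19.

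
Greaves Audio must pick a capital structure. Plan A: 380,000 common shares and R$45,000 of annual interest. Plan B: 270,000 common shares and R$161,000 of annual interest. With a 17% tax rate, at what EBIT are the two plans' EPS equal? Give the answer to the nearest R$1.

R$445,727

Set EPS_A = EPS_B: (EBIT − R$45,000)(1 − 0.17) ÷ 380,000 = (EBIT − R$161,000)(1 − 0.17) ÷ 270,000.
Cancelling (1 − t) and cross-multiplying: 270,000·(EBIT − 45,000) = 380,000·(EBIT − 161,000).
EBIT × (380,000 − 270,000) = 161,000 × 380,000 − 45,000 × 270,000 = 49,030,000,000, so EBIT = 49,030,000,000 ÷ 110,000 = 445,727.27.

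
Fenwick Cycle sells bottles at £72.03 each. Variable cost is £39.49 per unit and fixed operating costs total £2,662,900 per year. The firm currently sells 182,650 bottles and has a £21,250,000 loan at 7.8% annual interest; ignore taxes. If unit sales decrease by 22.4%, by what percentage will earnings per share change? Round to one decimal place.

Contribution at this volume is 182,650 × £32.54 = £5,943,431.00.
Subtracting fixed costs: EBIT = £5,943,431.00 − £2,662,900 = £3,280,531.00.
After interest of £1,657,500.00, pre-tax earnings = £1,623,031.00.
DCL = total CM / (EBIT − I) = £5,943,431.00 / £1,623,031.00 = 3.6619.
EPS therefore changes by 3.6619 × (-22.4%) = -82.0%.

-82.0%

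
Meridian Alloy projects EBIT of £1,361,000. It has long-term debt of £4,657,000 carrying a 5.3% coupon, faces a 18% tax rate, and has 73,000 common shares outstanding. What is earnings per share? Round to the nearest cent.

£12.52

Pre-tax income = £1,361,000 − £246,821.00 = £1,114,179.00.
After tax at 18%: net income = £1,114,179.00 × 0.82 = £913,626.78.
Per share: £913,626.78 / 73,000 shares = £12.52.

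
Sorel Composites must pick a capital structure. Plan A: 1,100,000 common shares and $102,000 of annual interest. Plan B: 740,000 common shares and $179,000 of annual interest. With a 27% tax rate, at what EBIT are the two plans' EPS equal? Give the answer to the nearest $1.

$337,278

At indifference, (EBIT − 102,000)(1 − t)/1,100,000 = (EBIT − 179,000)(1 − t)/740,000.
Cancelling (1 − t) and cross-multiplying: 740,000·(EBIT − 102,000) = 1,100,000·(EBIT − 179,000).
Solving, EBIT = (179,000·1,100,000 − 102,000·740,000) / (1,100,000 − 740,000) = 121,420,000,000 / 360,000 = 337,277.78.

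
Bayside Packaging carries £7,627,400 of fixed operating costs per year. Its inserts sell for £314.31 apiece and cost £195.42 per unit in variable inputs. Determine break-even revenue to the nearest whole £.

£20,164,590

Contribution margin per unit = £314.31 − £195.42 = £118.89, a CM ratio of £118.89 ÷ £314.31 = 0.3783.
Break-even revenue = fixed costs × price ÷ CM = £7,627,400 × £314.31 ÷ £118.89 = £20,164,590.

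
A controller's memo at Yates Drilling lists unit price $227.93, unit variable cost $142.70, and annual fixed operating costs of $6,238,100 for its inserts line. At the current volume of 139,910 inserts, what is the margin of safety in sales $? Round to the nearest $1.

Unit CM = price − variable cost = $227.93 − $142.70 = $85.23. Break-even units = $6,238,100 ÷ $85.23 = 73,191.36; break-even revenue = 73,191.36 × $227.93 = $16,682,507.72.
Current sales = 139,910 × $227.93 = $31,889,686.30.
Margin of safety = $31,889,686.30 − $16,682,507.72 = $15,207,179.

$15,207,179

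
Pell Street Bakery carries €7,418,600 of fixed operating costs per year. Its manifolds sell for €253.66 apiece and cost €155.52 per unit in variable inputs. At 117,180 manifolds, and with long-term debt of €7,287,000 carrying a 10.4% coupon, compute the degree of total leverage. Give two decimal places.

3.46

At 117,180 units, contribution = 117,180 × €98.14 = €11,500,045.20.
Operating income = contribution − fixed costs = €11,500,045.20 − €7,418,600 = €4,081,445.20. Interest = €757,848.00.
DOL = €11,500,045.20 ÷ €4,081,445.20 = 2.8176; DFL = €4,081,445.20 ÷ €3,323,597.20 = 1.2280.
DCL = DOL × DFL = 2.8176 × 1.2280 = 3.4600.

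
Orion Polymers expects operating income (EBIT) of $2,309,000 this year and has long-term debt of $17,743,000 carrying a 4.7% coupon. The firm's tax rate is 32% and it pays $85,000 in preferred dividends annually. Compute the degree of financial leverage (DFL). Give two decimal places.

1.71

Interest = $833,921.00.
Preferred dividends grossed up pre-tax: $85,000 / (1 − 0.32) = $125,000.00.
DFL = EBIT ÷ [EBIT − I − D_p/(1−t)] = $2,309,000 ÷ [$2,309,000 − $833,921.00 − $125,000.00] = $2,309,000 ÷ $1,350,079.00 = 1.7103.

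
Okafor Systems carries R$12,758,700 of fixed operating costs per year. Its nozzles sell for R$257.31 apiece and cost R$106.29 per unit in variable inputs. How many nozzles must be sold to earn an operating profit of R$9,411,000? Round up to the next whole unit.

Unit CM = price − variable cost = R$257.31 − R$106.29 = R$151.02.
Need Q such that Q × R$151.02 − R$12,758,700 = R$9,411,000, i.e. Q = R$22,169,700 / R$151.02 = 146,799.76 → 146,800.

146,800 nozzles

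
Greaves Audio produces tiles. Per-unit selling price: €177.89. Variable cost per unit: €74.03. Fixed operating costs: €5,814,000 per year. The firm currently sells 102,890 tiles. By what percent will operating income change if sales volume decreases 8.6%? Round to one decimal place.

-18.9%

Contribution at this volume is 102,890 × €103.86 = €10,686,155.40.
EBIT = €10,686,155.40 − €5,814,000 = €4,872,155.40.
Degree of operating leverage = €10,686,155.40 / €4,872,155.40 = 2.1933.
So EBIT moves 2.1933 × (-8.6%) = -18.9%.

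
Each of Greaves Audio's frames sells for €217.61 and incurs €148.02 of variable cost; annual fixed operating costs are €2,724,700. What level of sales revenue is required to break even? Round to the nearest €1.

€8,520,218

Contribution margin per unit = €217.61 − €148.02 = €69.59, a CM ratio of €69.59 ÷ €217.61 = 0.3198.
Break-even sales = FC ÷ CM ratio = €2,724,700 × €217.61 / €69.59 = €8,520,218.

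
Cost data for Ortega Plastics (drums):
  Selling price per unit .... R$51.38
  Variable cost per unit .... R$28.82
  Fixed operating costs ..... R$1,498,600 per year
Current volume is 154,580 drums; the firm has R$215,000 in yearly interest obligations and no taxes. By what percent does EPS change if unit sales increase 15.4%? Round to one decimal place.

Total contribution margin = 154,580 × R$22.56 = R$3,487,324.80.
EBIT = R$3,487,324.80 − R$1,498,600 = R$1,988,724.80.
Interest = R$215,000.00, so EBIT − I = R$1,773,724.80.
Degree of combined leverage = contribution ÷ (EBIT − I) = R$3,487,324.80 ÷ R$1,773,724.80 = 1.9661.
%ΔEPS = DCL × %ΔSales = 1.9661 × +15.4% = +30.3%.

+30.3%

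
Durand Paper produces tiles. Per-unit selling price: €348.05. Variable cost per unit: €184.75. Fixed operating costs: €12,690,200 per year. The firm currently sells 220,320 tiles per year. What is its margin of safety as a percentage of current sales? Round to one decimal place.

64.7%

Unit CM = price − variable cost = €348.05 − €184.75 = €163.30. Break-even units = €12,690,200 ÷ €163.30 = 77,710.96; break-even revenue = 77,710.96 × €348.05 = €27,047,300.12.
Actual sales revenue = 220,320 × €348.05 = €76,682,376.00.
Margin of safety = (€76,682,376.00 − €27,047,300.12) ÷ €76,682,376.00 = 64.7%.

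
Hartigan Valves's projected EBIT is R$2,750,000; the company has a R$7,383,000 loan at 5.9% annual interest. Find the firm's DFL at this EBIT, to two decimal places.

1.19

Interest = R$435,597.00.
Degree of financial leverage = EBIT / (EBIT − interest) = R$2,750,000 / R$2,314,403.00 = 1.1882.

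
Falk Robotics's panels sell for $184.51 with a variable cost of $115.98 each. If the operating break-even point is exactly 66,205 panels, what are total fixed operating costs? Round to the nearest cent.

Each unit contributes $184.51 − $115.98 = $68.53.
Since BE = FC / CM, FC = 66,205 × $68.53 = $4,537,028.65.

$4,537,028.65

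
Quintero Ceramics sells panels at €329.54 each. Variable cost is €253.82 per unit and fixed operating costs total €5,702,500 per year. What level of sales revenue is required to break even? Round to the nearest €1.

CM per unit = €329.54 − €253.82 = €75.72; CM ratio = €75.72 / €329.54 = 0.2298.
Break-even revenue = fixed costs × price ÷ CM = €5,702,500 × €329.54 ÷ €75.72 = €24,817,774.

€24,817,774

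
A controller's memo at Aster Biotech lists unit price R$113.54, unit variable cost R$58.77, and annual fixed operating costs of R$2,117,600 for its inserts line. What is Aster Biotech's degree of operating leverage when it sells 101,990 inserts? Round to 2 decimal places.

1.61

Contribution at this volume is 101,990 × R$54.77 = R$5,585,992.30.
Subtracting fixed costs: EBIT = R$5,585,992.30 − R$2,117,600 = R$3,468,392.30.
DOL = contribution ÷ EBIT = R$5,585,992.30 ÷ R$3,468,392.30 = 1.6105.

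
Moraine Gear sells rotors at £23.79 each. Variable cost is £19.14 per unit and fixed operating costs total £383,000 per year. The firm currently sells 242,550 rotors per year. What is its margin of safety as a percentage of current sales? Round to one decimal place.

66.0%

Each unit contributes £23.79 − £19.14 = £4.65. Break-even units = £383,000 ÷ £4.65 = 82,365.59; break-even revenue = 82,365.59 × £23.79 = £1,959,477.42.
Current sales = 242,550 × £23.79 = £5,770,264.50.
Margin of safety = (£5,770,264.50 − £1,959,477.42) ÷ £5,770,264.50 = 66.0%.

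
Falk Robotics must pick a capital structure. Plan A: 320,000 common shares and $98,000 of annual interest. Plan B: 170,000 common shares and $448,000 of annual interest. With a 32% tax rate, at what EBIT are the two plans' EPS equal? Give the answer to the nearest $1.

$844,667

At indifference, (EBIT − 98,000)(1 − t)/320,000 = (EBIT − 448,000)(1 − t)/170,000.
Cancelling (1 − t) and cross-multiplying: 170,000·(EBIT − 98,000) = 320,000·(EBIT − 448,000).
Solving, EBIT = (448,000·320,000 − 98,000·170,000) / (320,000 − 170,000) = 126,700,000,000 / 150,000 = 844,666.67.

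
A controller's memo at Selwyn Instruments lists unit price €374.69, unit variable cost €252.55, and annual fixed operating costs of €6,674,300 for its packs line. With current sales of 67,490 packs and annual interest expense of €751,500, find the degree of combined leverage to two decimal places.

10.08

Total contribution margin = 67,490 × €122.14 = €8,243,228.60.
EBIT = €8,243,228.60 − €6,674,300 = €1,568,928.60. Interest = €751,500.00, so EBIT − I = €817,428.60.
DCL = contribution ÷ (EBIT − I) = €8,243,228.60 ÷ €817,428.60 = 10.0843.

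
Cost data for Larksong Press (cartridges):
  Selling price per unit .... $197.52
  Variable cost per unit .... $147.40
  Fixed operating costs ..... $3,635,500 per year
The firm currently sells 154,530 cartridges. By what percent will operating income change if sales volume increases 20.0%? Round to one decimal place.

Total contribution margin = 154,530 × $50.12 = $7,745,043.60.
Subtracting fixed costs: EBIT = $7,745,043.60 − $3,635,500 = $4,109,543.60.
So DOL = total CM / EBIT = $7,745,043.60 / $4,109,543.60 = 1.8846.
So EBIT moves 1.8846 × (+20.0%) = +37.7%.

+37.7%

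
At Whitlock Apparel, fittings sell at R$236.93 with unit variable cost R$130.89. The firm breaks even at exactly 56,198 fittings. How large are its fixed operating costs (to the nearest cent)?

R$5,959,235.92

Unit CM = price − variable cost = R$236.93 − R$130.89 = R$106.04.
Since BE = FC / CM, FC = 56,198 × R$106.04 = R$5,959,235.92.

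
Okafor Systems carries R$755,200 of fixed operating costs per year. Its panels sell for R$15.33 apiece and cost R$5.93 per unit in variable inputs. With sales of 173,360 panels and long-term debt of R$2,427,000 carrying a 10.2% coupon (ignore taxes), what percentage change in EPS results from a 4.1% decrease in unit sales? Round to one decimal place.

Total contribution margin = 173,360 × R$9.40 = R$1,629,584.00.
EBIT = R$1,629,584.00 − R$755,200 = R$874,384.00.
After interest of R$247,554.00, pre-tax earnings = R$626,830.00.
DCL = total CM / (EBIT − I) = R$1,629,584.00 / R$626,830.00 = 2.5997.
EPS therefore changes by 2.5997 × (-4.1%) = -10.7%.

-10.7%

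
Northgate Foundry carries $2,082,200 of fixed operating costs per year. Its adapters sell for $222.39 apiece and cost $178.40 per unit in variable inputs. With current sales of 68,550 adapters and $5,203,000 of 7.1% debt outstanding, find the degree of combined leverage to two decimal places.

Total contribution margin = 68,550 × $43.99 = $3,015,514.50.
EBIT = $3,015,514.50 − $2,082,200 = $933,314.50. Interest = $369,413.00, so EBIT − I = $563,901.50.
Degree of total leverage = total CM / (EBIT − interest) = $3,015,514.50 / $563,901.50 = 5.3476.

5.35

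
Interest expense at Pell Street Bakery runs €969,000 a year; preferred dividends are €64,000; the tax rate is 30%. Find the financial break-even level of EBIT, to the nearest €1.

Preferred dividends are paid after tax, so their pre-tax equivalent is €64,000 ÷ (1 − 0.30) = €91,428.57.
EPS = 0 when EBIT covers interest plus the pre-tax preferred burden: €969,000 + €91,428.57 = €1,060,428.57.

€1,060,429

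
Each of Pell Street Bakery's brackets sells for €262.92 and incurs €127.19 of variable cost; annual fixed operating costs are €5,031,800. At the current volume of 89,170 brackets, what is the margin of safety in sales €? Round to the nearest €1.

Contribution margin per unit = €262.92 − €127.19 = €135.73. Break-even units = €5,031,800 ÷ €135.73 = 37,072.13; break-even revenue = 37,072.13 × €262.92 = €9,747,004.02.
Actual sales revenue = 89,170 × €262.92 = €23,444,576.40.
Margin of safety = €23,444,576.40 − €9,747,004.02 = €13,697,572.

€13,697,572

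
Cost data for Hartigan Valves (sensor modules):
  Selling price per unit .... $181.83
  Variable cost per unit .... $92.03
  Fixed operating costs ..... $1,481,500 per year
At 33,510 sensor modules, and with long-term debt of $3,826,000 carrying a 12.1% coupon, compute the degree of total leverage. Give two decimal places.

Contribution at this volume is 33,510 × $89.80 = $3,009,198.00.
EBIT = $3,009,198.00 − $1,481,500 = $1,527,698.00. Interest = $462,946.00, so EBIT − I = $1,064,752.00.
Degree of total leverage = total CM / (EBIT − interest) = $3,009,198.00 / $1,064,752.00 = 2.8262.

2.83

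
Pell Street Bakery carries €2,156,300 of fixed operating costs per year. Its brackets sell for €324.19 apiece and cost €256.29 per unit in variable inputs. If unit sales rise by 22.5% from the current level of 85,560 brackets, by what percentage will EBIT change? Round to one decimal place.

+35.8%

At 85,560 units, contribution = 85,560 × €67.90 = €5,809,524.00.
EBIT = €5,809,524.00 − €2,156,300 = €3,653,224.00.
DOL = contribution ÷ EBIT = €5,809,524.00 ÷ €3,653,224.00 = 1.5902.
Operating income changes by 1.5902 × +22.5% = +35.8%.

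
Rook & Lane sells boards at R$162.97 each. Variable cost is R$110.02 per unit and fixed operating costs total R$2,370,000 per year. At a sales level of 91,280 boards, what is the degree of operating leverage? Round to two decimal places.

1.96

At 91,280 units, contribution = 91,280 × R$52.95 = R$4,833,276.00.
Operating income = contribution − fixed costs = R$4,833,276.00 − R$2,370,000 = R$2,463,276.00.
Degree of operating leverage = R$4,833,276.00 / R$2,463,276.00 = 1.9621.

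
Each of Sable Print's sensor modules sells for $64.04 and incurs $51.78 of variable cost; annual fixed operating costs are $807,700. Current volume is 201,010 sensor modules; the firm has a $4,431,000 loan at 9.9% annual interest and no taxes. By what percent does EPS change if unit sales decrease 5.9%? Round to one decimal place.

Total contribution margin = 201,010 × $12.26 = $2,464,382.60.
EBIT = $2,464,382.60 − $807,700 = $1,656,682.60.
Interest = $438,669.00, so EBIT − I = $1,218,013.60.
DCL = total CM / (EBIT − I) = $2,464,382.60 / $1,218,013.60 = 2.0233.
EPS therefore changes by 2.0233 × (-5.9%) = -11.9%.

-11.9%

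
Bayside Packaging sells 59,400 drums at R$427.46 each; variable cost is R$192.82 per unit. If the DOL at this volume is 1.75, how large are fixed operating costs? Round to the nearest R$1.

Contribution at this volume is 59,400 × R$234.64 = R$13,937,616.00.
Since DOL = CM ÷ EBIT, EBIT = R$13,937,616.00 ÷ 1.75 = R$7,964,352.00.
Fixed costs = CM − EBIT = R$13,937,616.00 − R$7,964,352.00 = R$5,973,264.

R$5,973,264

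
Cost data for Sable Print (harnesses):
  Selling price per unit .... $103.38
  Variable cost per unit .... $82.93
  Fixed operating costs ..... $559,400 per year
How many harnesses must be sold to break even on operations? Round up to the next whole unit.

Each unit contributes $103.38 − $82.93 = $20.45.
Break-even volume = fixed costs ÷ CM per unit = $559,400 ÷ $20.45 = 27,354.52, so 27,355 harnesses.

27,355 harnesses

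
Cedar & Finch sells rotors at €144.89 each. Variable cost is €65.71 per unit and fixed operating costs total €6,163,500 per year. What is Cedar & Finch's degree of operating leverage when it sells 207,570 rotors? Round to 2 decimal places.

At 207,570 units, contribution = 207,570 × €79.18 = €16,435,392.60.
Subtracting fixed costs: EBIT = €16,435,392.60 − €6,163,500 = €10,271,892.60.
So DOL = total CM / EBIT = €16,435,392.60 / €10,271,892.60 = 1.6000.

1.60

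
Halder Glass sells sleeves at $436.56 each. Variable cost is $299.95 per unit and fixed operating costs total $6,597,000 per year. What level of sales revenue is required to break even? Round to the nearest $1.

Contribution margin per unit = $436.56 − $299.95 = $136.61, a CM ratio of $136.61 ÷ $436.56 = 0.3129.
Break-even revenue = fixed costs × price ÷ CM = $6,597,000 × $436.56 ÷ $136.61 = $21,081,812.

$21,081,812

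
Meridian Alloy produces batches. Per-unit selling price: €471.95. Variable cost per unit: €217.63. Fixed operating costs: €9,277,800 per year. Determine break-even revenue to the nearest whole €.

€17,217,119

Contribution margin per unit = €471.95 − €217.63 = €254.32, a CM ratio of €254.32 ÷ €471.95 = 0.5389.
Break-even sales = FC ÷ CM ratio = €9,277,800 × €471.95 / €254.32 = €17,217,119.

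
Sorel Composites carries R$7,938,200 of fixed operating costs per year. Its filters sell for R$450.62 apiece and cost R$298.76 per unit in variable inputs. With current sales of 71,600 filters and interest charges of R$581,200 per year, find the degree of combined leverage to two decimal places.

4.62

At 71,600 units, contribution = 71,600 × R$151.86 = R$10,873,176.00.
EBIT = R$10,873,176.00 − R$7,938,200 = R$2,934,976.00. Interest = R$581,200.00, so EBIT − I = R$2,353,776.00.
DCL = contribution ÷ (EBIT − I) = R$10,873,176.00 ÷ R$2,353,776.00 = 4.6195.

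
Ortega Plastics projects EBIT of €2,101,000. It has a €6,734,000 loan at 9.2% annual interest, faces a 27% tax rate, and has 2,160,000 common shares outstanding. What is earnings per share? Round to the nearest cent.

€0.50

Pre-tax income = €2,101,000 − €619,528.00 = €1,481,472.00.
After tax at 27%: net income = €1,481,472.00 × 0.73 = €1,081,474.56.
EPS = €1,081,474.56 ÷ 2,160,000 = €0.50.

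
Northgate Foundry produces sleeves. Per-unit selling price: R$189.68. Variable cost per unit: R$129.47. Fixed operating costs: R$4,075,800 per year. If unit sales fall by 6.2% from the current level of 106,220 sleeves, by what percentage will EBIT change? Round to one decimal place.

-17.1%

Total contribution margin = 106,220 × R$60.21 = R$6,395,506.20.
EBIT = R$6,395,506.20 − R$4,075,800 = R$2,319,706.20.
So DOL = total CM / EBIT = R$6,395,506.20 / R$2,319,706.20 = 2.7570.
%ΔEBIT = DOL × %ΔSales = 2.7570 × -6.2% = -17.1%.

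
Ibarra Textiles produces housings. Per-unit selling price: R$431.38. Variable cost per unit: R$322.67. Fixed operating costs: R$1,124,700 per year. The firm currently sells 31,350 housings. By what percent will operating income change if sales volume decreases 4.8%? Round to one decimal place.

At 31,350 units, contribution = 31,350 × R$108.71 = R$3,408,058.50.
Operating income = contribution − fixed costs = R$3,408,058.50 − R$1,124,700 = R$2,283,358.50.
Degree of operating leverage = R$3,408,058.50 / R$2,283,358.50 = 1.4926.
%ΔEBIT = DOL × %ΔSales = 1.4926 × -4.8% = -7.2%.

-7.2%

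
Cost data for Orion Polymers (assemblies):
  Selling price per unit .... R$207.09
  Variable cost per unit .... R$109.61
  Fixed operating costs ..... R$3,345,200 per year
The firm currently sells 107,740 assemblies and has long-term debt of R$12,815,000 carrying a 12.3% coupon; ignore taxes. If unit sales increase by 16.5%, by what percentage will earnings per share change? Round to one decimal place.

+31.0%

Contribution at this volume is 107,740 × R$97.48 = R$10,502,495.20.
Subtracting fixed costs: EBIT = R$10,502,495.20 − R$3,345,200 = R$7,157,295.20.
Interest = R$1,576,245.00, so EBIT − I = R$5,581,050.20.
DCL = total CM / (EBIT − I) = R$10,502,495.20 / R$5,581,050.20 = 1.8818.
%ΔEPS = DCL × %ΔSales = 1.8818 × +16.5% = +31.0%.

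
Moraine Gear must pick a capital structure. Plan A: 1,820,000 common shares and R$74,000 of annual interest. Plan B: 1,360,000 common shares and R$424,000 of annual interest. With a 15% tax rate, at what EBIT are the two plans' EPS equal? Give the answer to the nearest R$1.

Set EPS_A = EPS_B: (EBIT − R$74,000)(1 − 0.15) ÷ 1,820,000 = (EBIT − R$424,000)(1 − 0.15) ÷ 1,360,000.
The (1 − t) factor cancels: (EBIT − 74,000) × 1,360,000 = (EBIT − 424,000) × 1,820,000.
EBIT × (1,820,000 − 1,360,000) = 424,000 × 1,820,000 − 74,000 × 1,360,000 = 671,040,000,000, so EBIT = 671,040,000,000 ÷ 460,000 = 1,458,782.61.

R$1,458,783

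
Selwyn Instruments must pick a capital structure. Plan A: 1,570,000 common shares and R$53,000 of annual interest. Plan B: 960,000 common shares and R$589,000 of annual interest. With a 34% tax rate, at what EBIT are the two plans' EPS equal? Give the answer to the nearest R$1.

R$1,432,541

At indifference, (EBIT − 53,000)(1 − t)/1,570,000 = (EBIT − 589,000)(1 − t)/960,000.
The (1 − t) factor cancels: (EBIT − 53,000) × 960,000 = (EBIT − 589,000) × 1,570,000.
Solving, EBIT = (589,000·1,570,000 − 53,000·960,000) / (1,570,000 − 960,000) = 873,850,000,000 / 610,000 = 1,432,540.98.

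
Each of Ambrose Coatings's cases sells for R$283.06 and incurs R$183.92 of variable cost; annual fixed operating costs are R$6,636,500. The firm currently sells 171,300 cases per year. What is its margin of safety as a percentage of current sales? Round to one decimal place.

60.9%

Unit CM = price − variable cost = R$283.06 − R$183.92 = R$99.14. Break-even units = R$6,636,500 ÷ R$99.14 = 66,940.69; break-even revenue = 66,940.69 × R$283.06 = R$18,948,231.69.
Actual sales revenue = 171,300 × R$283.06 = R$48,488,178.00.
Margin of safety = (R$48,488,178.00 − R$18,948,231.69) ÷ R$48,488,178.00 = 60.9%.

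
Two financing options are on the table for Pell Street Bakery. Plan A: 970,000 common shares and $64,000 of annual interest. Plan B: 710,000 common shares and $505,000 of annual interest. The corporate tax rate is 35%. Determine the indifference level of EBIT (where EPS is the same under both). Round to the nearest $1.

$1,709,269

Set EPS_A = EPS_B: (EBIT − $64,000)(1 − 0.35) ÷ 970,000 = (EBIT − $505,000)(1 − 0.35) ÷ 710,000.
The (1 − t) factor cancels: (EBIT − 64,000) × 710,000 = (EBIT − 505,000) × 970,000.
EBIT × (970,000 − 710,000) = 505,000 × 970,000 − 64,000 × 710,000 = 444,410,000,000, so EBIT = 444,410,000,000 ÷ 260,000 = 1,709,269.23.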